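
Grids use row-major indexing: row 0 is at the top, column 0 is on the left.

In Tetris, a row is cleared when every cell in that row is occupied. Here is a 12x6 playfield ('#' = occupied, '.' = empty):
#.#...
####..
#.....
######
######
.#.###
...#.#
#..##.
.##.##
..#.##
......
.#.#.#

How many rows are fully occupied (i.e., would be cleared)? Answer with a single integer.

Check each row:
  row 0: 4 empty cells -> not full
  row 1: 2 empty cells -> not full
  row 2: 5 empty cells -> not full
  row 3: 0 empty cells -> FULL (clear)
  row 4: 0 empty cells -> FULL (clear)
  row 5: 2 empty cells -> not full
  row 6: 4 empty cells -> not full
  row 7: 3 empty cells -> not full
  row 8: 2 empty cells -> not full
  row 9: 3 empty cells -> not full
  row 10: 6 empty cells -> not full
  row 11: 3 empty cells -> not full
Total rows cleared: 2

Answer: 2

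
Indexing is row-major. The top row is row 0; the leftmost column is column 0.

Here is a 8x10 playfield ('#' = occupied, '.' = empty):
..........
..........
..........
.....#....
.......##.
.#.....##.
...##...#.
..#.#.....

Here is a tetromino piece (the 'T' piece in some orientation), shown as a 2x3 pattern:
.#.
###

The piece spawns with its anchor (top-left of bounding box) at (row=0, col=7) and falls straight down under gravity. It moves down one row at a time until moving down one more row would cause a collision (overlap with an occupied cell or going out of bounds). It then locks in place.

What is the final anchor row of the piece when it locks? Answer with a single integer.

Spawn at (row=0, col=7). Try each row:
  row 0: fits
  row 1: fits
  row 2: fits
  row 3: blocked -> lock at row 2

Answer: 2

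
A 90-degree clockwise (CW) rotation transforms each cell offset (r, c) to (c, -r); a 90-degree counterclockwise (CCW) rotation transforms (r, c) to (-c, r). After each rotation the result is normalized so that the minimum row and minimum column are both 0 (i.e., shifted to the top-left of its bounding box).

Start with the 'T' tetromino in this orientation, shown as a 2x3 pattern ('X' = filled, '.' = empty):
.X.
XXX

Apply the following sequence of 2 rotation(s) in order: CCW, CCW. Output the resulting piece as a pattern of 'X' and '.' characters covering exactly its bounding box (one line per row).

Answer: XXX
.X.

Derivation:
Start:
.X.
XXX
After rotation 1 (CCW):
.X
XX
.X
After rotation 2 (CCW):
XXX
.X.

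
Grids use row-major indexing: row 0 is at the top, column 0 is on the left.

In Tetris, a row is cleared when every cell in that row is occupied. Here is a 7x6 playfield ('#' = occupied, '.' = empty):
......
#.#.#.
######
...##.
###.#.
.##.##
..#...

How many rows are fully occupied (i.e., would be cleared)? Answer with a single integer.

Answer: 1

Derivation:
Check each row:
  row 0: 6 empty cells -> not full
  row 1: 3 empty cells -> not full
  row 2: 0 empty cells -> FULL (clear)
  row 3: 4 empty cells -> not full
  row 4: 2 empty cells -> not full
  row 5: 2 empty cells -> not full
  row 6: 5 empty cells -> not full
Total rows cleared: 1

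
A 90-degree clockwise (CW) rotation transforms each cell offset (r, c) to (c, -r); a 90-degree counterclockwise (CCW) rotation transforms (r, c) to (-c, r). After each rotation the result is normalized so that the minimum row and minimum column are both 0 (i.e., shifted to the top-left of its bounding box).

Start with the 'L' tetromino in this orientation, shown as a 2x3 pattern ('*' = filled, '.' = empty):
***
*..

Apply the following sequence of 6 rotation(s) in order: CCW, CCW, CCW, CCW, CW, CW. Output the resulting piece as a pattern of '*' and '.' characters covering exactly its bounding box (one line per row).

Start:
***
*..
After rotation 1 (CCW):
*.
*.
**
After rotation 2 (CCW):
..*
***
After rotation 3 (CCW):
**
.*
.*
After rotation 4 (CCW):
***
*..
After rotation 5 (CW):
**
.*
.*
After rotation 6 (CW):
..*
***

Answer: ..*
***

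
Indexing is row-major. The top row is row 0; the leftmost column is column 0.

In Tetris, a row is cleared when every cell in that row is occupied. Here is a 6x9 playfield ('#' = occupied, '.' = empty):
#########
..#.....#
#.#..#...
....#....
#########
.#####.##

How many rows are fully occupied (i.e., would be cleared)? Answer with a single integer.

Answer: 2

Derivation:
Check each row:
  row 0: 0 empty cells -> FULL (clear)
  row 1: 7 empty cells -> not full
  row 2: 6 empty cells -> not full
  row 3: 8 empty cells -> not full
  row 4: 0 empty cells -> FULL (clear)
  row 5: 2 empty cells -> not full
Total rows cleared: 2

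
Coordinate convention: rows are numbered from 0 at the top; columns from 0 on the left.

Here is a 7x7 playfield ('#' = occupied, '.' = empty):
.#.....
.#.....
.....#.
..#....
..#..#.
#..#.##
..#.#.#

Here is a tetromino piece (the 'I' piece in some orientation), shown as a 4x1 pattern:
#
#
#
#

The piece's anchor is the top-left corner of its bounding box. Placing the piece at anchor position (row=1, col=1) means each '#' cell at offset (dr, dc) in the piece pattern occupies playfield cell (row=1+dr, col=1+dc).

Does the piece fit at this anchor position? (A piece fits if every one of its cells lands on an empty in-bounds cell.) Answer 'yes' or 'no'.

Answer: no

Derivation:
Check each piece cell at anchor (1, 1):
  offset (0,0) -> (1,1): occupied ('#') -> FAIL
  offset (1,0) -> (2,1): empty -> OK
  offset (2,0) -> (3,1): empty -> OK
  offset (3,0) -> (4,1): empty -> OK
All cells valid: no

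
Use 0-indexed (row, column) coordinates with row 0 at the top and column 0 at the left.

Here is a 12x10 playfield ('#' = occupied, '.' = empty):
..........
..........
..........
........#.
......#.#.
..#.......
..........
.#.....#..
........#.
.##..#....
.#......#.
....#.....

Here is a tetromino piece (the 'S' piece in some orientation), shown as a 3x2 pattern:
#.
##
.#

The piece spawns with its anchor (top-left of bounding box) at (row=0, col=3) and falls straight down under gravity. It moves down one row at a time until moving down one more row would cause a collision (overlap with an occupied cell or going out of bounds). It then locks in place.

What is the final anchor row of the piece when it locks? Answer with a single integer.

Spawn at (row=0, col=3). Try each row:
  row 0: fits
  row 1: fits
  row 2: fits
  row 3: fits
  row 4: fits
  row 5: fits
  row 6: fits
  row 7: fits
  row 8: fits
  row 9: blocked -> lock at row 8

Answer: 8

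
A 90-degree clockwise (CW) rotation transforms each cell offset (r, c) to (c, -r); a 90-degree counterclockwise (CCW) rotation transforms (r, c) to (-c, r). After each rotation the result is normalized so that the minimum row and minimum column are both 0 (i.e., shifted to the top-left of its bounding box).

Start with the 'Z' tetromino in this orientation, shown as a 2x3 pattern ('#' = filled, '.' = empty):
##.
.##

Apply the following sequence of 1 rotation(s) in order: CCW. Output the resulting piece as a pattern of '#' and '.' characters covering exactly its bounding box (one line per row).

Answer: .#
##
#.

Derivation:
Start:
##.
.##
After rotation 1 (CCW):
.#
##
#.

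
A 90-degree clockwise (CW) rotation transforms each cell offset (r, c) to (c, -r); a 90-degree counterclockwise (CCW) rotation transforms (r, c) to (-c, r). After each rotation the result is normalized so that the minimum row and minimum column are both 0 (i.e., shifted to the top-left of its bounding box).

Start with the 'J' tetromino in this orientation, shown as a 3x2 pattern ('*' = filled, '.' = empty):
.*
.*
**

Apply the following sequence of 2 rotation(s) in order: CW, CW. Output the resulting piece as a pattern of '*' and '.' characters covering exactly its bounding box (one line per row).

Start:
.*
.*
**
After rotation 1 (CW):
*..
***
After rotation 2 (CW):
**
*.
*.

Answer: **
*.
*.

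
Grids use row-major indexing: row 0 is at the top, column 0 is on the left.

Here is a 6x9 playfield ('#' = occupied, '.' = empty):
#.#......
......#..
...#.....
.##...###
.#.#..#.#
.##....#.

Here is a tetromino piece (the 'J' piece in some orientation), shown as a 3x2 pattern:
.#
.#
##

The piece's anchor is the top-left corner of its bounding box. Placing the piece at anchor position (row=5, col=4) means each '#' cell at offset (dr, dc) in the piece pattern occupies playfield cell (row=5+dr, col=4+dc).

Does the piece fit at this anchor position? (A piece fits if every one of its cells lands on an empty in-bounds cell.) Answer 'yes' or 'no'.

Check each piece cell at anchor (5, 4):
  offset (0,1) -> (5,5): empty -> OK
  offset (1,1) -> (6,5): out of bounds -> FAIL
  offset (2,0) -> (7,4): out of bounds -> FAIL
  offset (2,1) -> (7,5): out of bounds -> FAIL
All cells valid: no

Answer: no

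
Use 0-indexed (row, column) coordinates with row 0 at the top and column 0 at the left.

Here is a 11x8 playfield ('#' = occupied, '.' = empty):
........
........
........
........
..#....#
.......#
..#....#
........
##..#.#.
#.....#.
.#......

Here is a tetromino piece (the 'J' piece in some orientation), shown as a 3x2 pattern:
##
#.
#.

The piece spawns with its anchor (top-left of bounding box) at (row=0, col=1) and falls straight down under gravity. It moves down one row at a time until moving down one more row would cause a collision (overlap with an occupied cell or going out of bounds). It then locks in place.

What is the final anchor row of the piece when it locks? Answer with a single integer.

Spawn at (row=0, col=1). Try each row:
  row 0: fits
  row 1: fits
  row 2: fits
  row 3: fits
  row 4: blocked -> lock at row 3

Answer: 3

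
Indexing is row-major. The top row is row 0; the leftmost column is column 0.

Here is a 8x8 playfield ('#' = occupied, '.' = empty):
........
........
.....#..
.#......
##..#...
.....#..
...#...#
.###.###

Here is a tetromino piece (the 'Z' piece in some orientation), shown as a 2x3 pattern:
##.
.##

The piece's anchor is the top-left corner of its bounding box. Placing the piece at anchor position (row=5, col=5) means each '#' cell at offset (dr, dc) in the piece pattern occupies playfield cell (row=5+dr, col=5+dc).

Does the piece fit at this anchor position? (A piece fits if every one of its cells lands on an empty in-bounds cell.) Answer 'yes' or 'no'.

Answer: no

Derivation:
Check each piece cell at anchor (5, 5):
  offset (0,0) -> (5,5): occupied ('#') -> FAIL
  offset (0,1) -> (5,6): empty -> OK
  offset (1,1) -> (6,6): empty -> OK
  offset (1,2) -> (6,7): occupied ('#') -> FAIL
All cells valid: no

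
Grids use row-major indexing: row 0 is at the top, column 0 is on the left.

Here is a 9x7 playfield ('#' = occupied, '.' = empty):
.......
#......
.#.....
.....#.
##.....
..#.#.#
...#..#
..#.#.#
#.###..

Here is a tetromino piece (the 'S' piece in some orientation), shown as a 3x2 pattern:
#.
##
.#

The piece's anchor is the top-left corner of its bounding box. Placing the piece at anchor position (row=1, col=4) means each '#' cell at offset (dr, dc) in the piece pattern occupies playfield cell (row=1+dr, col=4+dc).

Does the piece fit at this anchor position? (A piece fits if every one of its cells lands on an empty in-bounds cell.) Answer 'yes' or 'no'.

Answer: no

Derivation:
Check each piece cell at anchor (1, 4):
  offset (0,0) -> (1,4): empty -> OK
  offset (1,0) -> (2,4): empty -> OK
  offset (1,1) -> (2,5): empty -> OK
  offset (2,1) -> (3,5): occupied ('#') -> FAIL
All cells valid: no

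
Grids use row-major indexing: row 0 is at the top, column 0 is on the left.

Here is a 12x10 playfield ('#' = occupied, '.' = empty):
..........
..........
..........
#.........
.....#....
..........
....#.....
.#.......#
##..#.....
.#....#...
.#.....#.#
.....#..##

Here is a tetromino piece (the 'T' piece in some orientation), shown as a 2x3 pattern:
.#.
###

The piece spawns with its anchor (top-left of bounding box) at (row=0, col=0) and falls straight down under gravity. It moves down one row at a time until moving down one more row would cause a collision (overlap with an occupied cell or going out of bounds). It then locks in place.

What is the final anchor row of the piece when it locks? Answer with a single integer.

Spawn at (row=0, col=0). Try each row:
  row 0: fits
  row 1: fits
  row 2: blocked -> lock at row 1

Answer: 1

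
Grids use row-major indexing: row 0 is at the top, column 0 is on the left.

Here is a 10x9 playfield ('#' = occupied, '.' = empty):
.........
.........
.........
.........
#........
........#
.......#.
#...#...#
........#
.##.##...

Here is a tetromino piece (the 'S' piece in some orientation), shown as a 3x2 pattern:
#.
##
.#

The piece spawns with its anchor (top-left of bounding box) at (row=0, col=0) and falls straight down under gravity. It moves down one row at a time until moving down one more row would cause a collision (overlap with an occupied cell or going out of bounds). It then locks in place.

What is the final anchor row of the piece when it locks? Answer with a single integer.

Spawn at (row=0, col=0). Try each row:
  row 0: fits
  row 1: fits
  row 2: fits
  row 3: blocked -> lock at row 2

Answer: 2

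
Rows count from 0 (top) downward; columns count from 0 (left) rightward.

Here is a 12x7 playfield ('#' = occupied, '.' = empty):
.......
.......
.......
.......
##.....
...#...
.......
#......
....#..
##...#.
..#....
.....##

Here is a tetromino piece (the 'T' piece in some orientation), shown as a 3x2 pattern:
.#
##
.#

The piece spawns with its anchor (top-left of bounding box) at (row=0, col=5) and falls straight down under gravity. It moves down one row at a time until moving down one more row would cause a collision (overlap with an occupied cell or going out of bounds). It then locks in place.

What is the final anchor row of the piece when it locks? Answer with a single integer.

Answer: 7

Derivation:
Spawn at (row=0, col=5). Try each row:
  row 0: fits
  row 1: fits
  row 2: fits
  row 3: fits
  row 4: fits
  row 5: fits
  row 6: fits
  row 7: fits
  row 8: blocked -> lock at row 7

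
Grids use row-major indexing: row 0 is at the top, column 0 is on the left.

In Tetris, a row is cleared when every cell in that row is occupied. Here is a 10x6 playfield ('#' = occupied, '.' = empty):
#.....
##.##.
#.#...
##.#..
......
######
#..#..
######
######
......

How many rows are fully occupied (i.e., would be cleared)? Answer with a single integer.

Answer: 3

Derivation:
Check each row:
  row 0: 5 empty cells -> not full
  row 1: 2 empty cells -> not full
  row 2: 4 empty cells -> not full
  row 3: 3 empty cells -> not full
  row 4: 6 empty cells -> not full
  row 5: 0 empty cells -> FULL (clear)
  row 6: 4 empty cells -> not full
  row 7: 0 empty cells -> FULL (clear)
  row 8: 0 empty cells -> FULL (clear)
  row 9: 6 empty cells -> not full
Total rows cleared: 3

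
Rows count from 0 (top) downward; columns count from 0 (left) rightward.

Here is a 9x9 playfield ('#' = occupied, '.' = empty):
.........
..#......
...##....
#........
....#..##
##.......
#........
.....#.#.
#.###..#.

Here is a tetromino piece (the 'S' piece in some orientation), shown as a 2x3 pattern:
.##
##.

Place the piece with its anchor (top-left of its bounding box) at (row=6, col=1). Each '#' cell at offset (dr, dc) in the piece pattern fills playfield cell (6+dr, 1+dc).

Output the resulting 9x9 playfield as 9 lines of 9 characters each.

Fill (6+0,1+1) = (6,2)
Fill (6+0,1+2) = (6,3)
Fill (6+1,1+0) = (7,1)
Fill (6+1,1+1) = (7,2)

Answer: .........
..#......
...##....
#........
....#..##
##.......
#.##.....
.##..#.#.
#.###..#.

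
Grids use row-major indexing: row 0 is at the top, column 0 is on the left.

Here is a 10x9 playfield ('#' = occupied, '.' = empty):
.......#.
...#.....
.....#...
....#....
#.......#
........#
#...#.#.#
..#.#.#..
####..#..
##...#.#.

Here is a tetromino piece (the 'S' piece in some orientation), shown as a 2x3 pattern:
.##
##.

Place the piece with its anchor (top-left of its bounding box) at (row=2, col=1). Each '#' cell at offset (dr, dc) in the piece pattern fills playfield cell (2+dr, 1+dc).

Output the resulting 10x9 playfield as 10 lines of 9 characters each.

Answer: .......#.
...#.....
..##.#...
.##.#....
#.......#
........#
#...#.#.#
..#.#.#..
####..#..
##...#.#.

Derivation:
Fill (2+0,1+1) = (2,2)
Fill (2+0,1+2) = (2,3)
Fill (2+1,1+0) = (3,1)
Fill (2+1,1+1) = (3,2)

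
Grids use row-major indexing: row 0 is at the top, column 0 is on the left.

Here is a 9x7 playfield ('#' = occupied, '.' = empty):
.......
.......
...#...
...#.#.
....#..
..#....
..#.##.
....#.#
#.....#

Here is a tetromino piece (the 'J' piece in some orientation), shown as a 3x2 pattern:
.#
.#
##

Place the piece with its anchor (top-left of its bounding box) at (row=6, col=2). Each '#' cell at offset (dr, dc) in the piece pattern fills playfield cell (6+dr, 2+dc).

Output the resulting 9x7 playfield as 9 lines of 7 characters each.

Answer: .......
.......
...#...
...#.#.
....#..
..#....
..####.
...##.#
#.##..#

Derivation:
Fill (6+0,2+1) = (6,3)
Fill (6+1,2+1) = (7,3)
Fill (6+2,2+0) = (8,2)
Fill (6+2,2+1) = (8,3)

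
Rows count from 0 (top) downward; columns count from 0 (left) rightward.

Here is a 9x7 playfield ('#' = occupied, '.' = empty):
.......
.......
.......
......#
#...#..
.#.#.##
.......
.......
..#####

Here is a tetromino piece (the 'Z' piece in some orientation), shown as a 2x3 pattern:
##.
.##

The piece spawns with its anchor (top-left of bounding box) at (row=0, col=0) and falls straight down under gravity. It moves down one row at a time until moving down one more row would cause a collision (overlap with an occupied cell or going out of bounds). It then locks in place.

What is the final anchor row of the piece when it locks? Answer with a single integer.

Answer: 3

Derivation:
Spawn at (row=0, col=0). Try each row:
  row 0: fits
  row 1: fits
  row 2: fits
  row 3: fits
  row 4: blocked -> lock at row 3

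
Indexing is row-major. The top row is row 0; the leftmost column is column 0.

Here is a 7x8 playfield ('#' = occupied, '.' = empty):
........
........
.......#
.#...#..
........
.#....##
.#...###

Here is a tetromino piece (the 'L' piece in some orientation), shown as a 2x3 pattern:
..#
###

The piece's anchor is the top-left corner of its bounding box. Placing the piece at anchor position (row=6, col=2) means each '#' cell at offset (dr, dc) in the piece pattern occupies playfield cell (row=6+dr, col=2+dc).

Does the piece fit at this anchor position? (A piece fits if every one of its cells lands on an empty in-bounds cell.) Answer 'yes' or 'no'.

Answer: no

Derivation:
Check each piece cell at anchor (6, 2):
  offset (0,2) -> (6,4): empty -> OK
  offset (1,0) -> (7,2): out of bounds -> FAIL
  offset (1,1) -> (7,3): out of bounds -> FAIL
  offset (1,2) -> (7,4): out of bounds -> FAIL
All cells valid: no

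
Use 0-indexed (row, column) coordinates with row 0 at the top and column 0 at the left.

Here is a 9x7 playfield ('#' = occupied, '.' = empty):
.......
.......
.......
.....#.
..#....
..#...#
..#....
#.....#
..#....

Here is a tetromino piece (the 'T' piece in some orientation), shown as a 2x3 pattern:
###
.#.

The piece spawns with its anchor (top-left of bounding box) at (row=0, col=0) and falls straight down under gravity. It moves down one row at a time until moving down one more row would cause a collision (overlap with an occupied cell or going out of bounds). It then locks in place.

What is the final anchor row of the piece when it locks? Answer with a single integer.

Spawn at (row=0, col=0). Try each row:
  row 0: fits
  row 1: fits
  row 2: fits
  row 3: fits
  row 4: blocked -> lock at row 3

Answer: 3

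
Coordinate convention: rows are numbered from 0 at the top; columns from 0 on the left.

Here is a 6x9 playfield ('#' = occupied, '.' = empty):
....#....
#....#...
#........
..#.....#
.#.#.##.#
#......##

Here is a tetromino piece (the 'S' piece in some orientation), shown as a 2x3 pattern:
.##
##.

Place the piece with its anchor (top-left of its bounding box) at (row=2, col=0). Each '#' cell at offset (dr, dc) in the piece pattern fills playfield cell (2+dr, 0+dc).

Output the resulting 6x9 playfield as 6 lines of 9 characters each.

Answer: ....#....
#....#...
###......
###.....#
.#.#.##.#
#......##

Derivation:
Fill (2+0,0+1) = (2,1)
Fill (2+0,0+2) = (2,2)
Fill (2+1,0+0) = (3,0)
Fill (2+1,0+1) = (3,1)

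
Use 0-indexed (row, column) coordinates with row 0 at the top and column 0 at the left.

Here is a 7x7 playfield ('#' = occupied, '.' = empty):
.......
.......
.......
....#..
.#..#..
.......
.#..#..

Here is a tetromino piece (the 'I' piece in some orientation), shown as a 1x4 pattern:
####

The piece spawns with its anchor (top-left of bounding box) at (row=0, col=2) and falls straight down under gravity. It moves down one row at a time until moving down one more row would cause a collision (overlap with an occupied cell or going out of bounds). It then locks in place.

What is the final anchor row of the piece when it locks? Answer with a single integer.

Answer: 2

Derivation:
Spawn at (row=0, col=2). Try each row:
  row 0: fits
  row 1: fits
  row 2: fits
  row 3: blocked -> lock at row 2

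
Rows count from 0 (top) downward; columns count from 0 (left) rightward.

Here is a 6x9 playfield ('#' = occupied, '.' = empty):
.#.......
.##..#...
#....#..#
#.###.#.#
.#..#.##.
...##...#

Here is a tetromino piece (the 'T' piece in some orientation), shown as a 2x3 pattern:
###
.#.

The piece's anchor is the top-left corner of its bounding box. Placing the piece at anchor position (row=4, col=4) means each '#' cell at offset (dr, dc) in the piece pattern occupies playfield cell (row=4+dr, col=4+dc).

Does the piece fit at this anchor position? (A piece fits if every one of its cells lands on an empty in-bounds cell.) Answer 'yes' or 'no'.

Check each piece cell at anchor (4, 4):
  offset (0,0) -> (4,4): occupied ('#') -> FAIL
  offset (0,1) -> (4,5): empty -> OK
  offset (0,2) -> (4,6): occupied ('#') -> FAIL
  offset (1,1) -> (5,5): empty -> OK
All cells valid: no

Answer: no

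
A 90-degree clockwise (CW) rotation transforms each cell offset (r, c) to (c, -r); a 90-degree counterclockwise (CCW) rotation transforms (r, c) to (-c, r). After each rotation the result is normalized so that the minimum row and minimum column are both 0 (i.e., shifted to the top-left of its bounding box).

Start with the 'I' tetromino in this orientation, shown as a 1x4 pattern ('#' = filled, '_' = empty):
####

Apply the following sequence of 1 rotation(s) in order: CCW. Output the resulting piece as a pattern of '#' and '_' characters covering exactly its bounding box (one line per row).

Start:
####
After rotation 1 (CCW):
#
#
#
#

Answer: #
#
#
#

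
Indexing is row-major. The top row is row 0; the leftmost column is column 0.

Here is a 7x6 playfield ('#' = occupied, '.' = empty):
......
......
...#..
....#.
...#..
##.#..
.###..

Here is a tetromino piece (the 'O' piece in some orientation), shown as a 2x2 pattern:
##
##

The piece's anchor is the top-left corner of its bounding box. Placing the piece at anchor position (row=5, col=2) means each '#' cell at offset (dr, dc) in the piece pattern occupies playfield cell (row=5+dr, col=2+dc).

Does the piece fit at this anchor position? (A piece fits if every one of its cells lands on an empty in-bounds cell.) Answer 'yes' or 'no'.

Answer: no

Derivation:
Check each piece cell at anchor (5, 2):
  offset (0,0) -> (5,2): empty -> OK
  offset (0,1) -> (5,3): occupied ('#') -> FAIL
  offset (1,0) -> (6,2): occupied ('#') -> FAIL
  offset (1,1) -> (6,3): occupied ('#') -> FAIL
All cells valid: no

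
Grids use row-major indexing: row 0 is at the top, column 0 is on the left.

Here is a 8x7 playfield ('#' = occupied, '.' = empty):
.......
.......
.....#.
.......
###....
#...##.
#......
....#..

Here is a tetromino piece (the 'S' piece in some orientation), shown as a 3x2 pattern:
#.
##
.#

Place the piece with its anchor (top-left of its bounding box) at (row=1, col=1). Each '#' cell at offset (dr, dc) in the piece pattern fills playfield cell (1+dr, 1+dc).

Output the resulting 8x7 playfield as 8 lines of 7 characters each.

Answer: .......
.#.....
.##..#.
..#....
###....
#...##.
#......
....#..

Derivation:
Fill (1+0,1+0) = (1,1)
Fill (1+1,1+0) = (2,1)
Fill (1+1,1+1) = (2,2)
Fill (1+2,1+1) = (3,2)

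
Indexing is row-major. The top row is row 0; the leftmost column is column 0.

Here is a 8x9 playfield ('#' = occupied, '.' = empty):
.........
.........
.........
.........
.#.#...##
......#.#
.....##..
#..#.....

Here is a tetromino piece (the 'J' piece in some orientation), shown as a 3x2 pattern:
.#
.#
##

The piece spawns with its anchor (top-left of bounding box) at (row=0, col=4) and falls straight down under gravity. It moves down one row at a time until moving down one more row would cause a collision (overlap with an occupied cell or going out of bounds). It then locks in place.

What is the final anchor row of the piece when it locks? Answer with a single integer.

Answer: 3

Derivation:
Spawn at (row=0, col=4). Try each row:
  row 0: fits
  row 1: fits
  row 2: fits
  row 3: fits
  row 4: blocked -> lock at row 3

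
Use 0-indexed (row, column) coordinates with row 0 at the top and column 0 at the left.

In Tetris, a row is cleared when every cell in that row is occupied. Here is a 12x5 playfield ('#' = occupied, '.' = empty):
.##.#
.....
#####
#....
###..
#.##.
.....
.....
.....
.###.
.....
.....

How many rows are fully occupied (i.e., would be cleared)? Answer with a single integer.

Check each row:
  row 0: 2 empty cells -> not full
  row 1: 5 empty cells -> not full
  row 2: 0 empty cells -> FULL (clear)
  row 3: 4 empty cells -> not full
  row 4: 2 empty cells -> not full
  row 5: 2 empty cells -> not full
  row 6: 5 empty cells -> not full
  row 7: 5 empty cells -> not full
  row 8: 5 empty cells -> not full
  row 9: 2 empty cells -> not full
  row 10: 5 empty cells -> not full
  row 11: 5 empty cells -> not full
Total rows cleared: 1

Answer: 1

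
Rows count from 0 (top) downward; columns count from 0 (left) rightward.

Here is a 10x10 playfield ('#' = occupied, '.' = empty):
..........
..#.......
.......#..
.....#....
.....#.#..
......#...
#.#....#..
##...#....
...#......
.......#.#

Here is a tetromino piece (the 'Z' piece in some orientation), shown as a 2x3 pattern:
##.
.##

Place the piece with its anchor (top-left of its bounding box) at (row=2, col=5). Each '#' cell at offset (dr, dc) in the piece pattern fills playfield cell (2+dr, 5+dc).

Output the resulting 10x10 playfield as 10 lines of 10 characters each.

Fill (2+0,5+0) = (2,5)
Fill (2+0,5+1) = (2,6)
Fill (2+1,5+1) = (3,6)
Fill (2+1,5+2) = (3,7)

Answer: ..........
..#.......
.....###..
.....###..
.....#.#..
......#...
#.#....#..
##...#....
...#......
.......#.#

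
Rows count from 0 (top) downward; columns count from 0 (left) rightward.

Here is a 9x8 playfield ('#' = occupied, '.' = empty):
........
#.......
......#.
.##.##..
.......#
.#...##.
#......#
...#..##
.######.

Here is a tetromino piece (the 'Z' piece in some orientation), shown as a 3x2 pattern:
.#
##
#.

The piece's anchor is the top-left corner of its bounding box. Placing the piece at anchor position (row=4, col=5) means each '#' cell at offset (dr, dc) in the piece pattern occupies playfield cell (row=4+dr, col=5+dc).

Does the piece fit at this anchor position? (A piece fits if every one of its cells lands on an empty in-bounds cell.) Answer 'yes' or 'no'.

Check each piece cell at anchor (4, 5):
  offset (0,1) -> (4,6): empty -> OK
  offset (1,0) -> (5,5): occupied ('#') -> FAIL
  offset (1,1) -> (5,6): occupied ('#') -> FAIL
  offset (2,0) -> (6,5): empty -> OK
All cells valid: no

Answer: no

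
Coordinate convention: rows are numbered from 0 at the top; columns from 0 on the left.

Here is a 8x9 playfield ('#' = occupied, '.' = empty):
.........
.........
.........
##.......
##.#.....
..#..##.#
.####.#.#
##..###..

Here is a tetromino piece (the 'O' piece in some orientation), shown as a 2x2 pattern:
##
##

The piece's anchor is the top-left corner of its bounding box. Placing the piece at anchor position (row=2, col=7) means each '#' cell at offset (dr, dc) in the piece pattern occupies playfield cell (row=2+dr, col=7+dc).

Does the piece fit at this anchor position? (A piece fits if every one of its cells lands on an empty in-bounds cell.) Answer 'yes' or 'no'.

Check each piece cell at anchor (2, 7):
  offset (0,0) -> (2,7): empty -> OK
  offset (0,1) -> (2,8): empty -> OK
  offset (1,0) -> (3,7): empty -> OK
  offset (1,1) -> (3,8): empty -> OK
All cells valid: yes

Answer: yes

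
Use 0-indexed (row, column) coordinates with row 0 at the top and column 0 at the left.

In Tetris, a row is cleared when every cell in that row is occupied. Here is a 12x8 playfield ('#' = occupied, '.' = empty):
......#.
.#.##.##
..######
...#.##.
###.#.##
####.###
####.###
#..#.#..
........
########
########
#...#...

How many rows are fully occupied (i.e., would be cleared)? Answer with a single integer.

Answer: 2

Derivation:
Check each row:
  row 0: 7 empty cells -> not full
  row 1: 3 empty cells -> not full
  row 2: 2 empty cells -> not full
  row 3: 5 empty cells -> not full
  row 4: 2 empty cells -> not full
  row 5: 1 empty cell -> not full
  row 6: 1 empty cell -> not full
  row 7: 5 empty cells -> not full
  row 8: 8 empty cells -> not full
  row 9: 0 empty cells -> FULL (clear)
  row 10: 0 empty cells -> FULL (clear)
  row 11: 6 empty cells -> not full
Total rows cleared: 2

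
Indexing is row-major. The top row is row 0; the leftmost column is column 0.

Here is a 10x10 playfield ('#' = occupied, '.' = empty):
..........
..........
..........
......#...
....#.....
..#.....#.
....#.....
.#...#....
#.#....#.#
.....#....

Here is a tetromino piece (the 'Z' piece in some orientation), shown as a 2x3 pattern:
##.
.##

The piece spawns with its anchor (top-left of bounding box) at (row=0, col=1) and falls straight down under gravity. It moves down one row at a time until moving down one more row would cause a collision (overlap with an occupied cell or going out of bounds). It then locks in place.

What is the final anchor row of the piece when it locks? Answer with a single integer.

Spawn at (row=0, col=1). Try each row:
  row 0: fits
  row 1: fits
  row 2: fits
  row 3: fits
  row 4: blocked -> lock at row 3

Answer: 3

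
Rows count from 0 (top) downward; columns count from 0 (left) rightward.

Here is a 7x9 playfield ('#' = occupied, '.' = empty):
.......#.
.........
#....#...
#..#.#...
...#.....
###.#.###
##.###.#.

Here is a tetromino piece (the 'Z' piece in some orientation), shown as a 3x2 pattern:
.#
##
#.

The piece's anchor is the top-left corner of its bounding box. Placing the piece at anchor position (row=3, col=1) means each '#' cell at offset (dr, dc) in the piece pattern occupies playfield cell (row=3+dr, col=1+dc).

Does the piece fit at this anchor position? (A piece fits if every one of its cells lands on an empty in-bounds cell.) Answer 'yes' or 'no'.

Check each piece cell at anchor (3, 1):
  offset (0,1) -> (3,2): empty -> OK
  offset (1,0) -> (4,1): empty -> OK
  offset (1,1) -> (4,2): empty -> OK
  offset (2,0) -> (5,1): occupied ('#') -> FAIL
All cells valid: no

Answer: no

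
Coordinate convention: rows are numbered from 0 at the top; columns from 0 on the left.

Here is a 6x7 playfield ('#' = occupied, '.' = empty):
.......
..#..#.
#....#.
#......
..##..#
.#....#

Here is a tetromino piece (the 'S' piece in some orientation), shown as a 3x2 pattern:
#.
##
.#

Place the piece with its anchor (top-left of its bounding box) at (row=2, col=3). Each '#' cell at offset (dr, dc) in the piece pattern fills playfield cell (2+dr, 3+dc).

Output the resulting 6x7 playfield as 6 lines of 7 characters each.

Answer: .......
..#..#.
#..#.#.
#..##..
..###.#
.#....#

Derivation:
Fill (2+0,3+0) = (2,3)
Fill (2+1,3+0) = (3,3)
Fill (2+1,3+1) = (3,4)
Fill (2+2,3+1) = (4,4)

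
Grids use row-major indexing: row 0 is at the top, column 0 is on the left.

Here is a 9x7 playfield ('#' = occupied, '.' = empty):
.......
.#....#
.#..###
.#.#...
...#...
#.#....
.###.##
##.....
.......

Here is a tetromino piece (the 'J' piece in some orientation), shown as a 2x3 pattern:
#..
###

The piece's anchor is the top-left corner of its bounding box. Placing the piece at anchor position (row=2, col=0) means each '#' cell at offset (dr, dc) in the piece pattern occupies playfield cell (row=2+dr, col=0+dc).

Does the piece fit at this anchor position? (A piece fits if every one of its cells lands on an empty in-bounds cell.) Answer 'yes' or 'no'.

Answer: no

Derivation:
Check each piece cell at anchor (2, 0):
  offset (0,0) -> (2,0): empty -> OK
  offset (1,0) -> (3,0): empty -> OK
  offset (1,1) -> (3,1): occupied ('#') -> FAIL
  offset (1,2) -> (3,2): empty -> OK
All cells valid: no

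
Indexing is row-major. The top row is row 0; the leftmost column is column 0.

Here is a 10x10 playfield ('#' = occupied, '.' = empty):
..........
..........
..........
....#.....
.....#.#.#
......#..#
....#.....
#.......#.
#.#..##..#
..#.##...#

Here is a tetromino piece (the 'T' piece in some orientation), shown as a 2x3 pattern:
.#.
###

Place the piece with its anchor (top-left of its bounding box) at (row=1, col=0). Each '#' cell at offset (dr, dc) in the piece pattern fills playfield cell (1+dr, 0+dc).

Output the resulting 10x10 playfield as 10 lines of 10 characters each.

Answer: ..........
.#........
###.......
....#.....
.....#.#.#
......#..#
....#.....
#.......#.
#.#..##..#
..#.##...#

Derivation:
Fill (1+0,0+1) = (1,1)
Fill (1+1,0+0) = (2,0)
Fill (1+1,0+1) = (2,1)
Fill (1+1,0+2) = (2,2)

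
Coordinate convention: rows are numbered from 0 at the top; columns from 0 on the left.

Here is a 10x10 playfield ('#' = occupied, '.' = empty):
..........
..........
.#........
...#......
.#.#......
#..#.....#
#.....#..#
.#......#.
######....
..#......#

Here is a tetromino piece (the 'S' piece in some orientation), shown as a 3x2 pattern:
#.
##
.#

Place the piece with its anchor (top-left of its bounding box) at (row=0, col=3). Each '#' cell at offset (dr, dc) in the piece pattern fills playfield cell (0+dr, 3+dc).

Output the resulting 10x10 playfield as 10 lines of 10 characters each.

Fill (0+0,3+0) = (0,3)
Fill (0+1,3+0) = (1,3)
Fill (0+1,3+1) = (1,4)
Fill (0+2,3+1) = (2,4)

Answer: ...#......
...##.....
.#..#.....
...#......
.#.#......
#..#.....#
#.....#..#
.#......#.
######....
..#......#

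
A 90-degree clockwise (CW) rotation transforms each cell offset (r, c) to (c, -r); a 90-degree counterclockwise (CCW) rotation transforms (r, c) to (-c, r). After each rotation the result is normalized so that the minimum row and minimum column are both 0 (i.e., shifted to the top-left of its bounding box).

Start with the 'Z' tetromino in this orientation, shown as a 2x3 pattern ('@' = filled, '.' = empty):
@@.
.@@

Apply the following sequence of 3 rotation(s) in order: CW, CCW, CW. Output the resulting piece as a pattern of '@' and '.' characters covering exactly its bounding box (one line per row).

Answer: .@
@@
@.

Derivation:
Start:
@@.
.@@
After rotation 1 (CW):
.@
@@
@.
After rotation 2 (CCW):
@@.
.@@
After rotation 3 (CW):
.@
@@
@.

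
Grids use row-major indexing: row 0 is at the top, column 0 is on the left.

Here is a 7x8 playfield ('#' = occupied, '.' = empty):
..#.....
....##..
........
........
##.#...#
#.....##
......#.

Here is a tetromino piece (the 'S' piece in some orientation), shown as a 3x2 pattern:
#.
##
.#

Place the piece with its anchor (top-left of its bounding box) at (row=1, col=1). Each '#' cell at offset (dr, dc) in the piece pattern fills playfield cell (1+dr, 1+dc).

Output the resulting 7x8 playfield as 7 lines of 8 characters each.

Answer: ..#.....
.#..##..
.##.....
..#.....
##.#...#
#.....##
......#.

Derivation:
Fill (1+0,1+0) = (1,1)
Fill (1+1,1+0) = (2,1)
Fill (1+1,1+1) = (2,2)
Fill (1+2,1+1) = (3,2)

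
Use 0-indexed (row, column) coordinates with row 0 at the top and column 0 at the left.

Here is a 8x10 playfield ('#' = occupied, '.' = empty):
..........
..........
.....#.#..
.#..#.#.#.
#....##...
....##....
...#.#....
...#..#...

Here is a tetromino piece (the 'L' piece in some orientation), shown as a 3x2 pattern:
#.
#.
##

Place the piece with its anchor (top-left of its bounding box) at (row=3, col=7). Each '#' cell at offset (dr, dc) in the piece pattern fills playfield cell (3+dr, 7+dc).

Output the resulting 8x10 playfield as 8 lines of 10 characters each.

Fill (3+0,7+0) = (3,7)
Fill (3+1,7+0) = (4,7)
Fill (3+2,7+0) = (5,7)
Fill (3+2,7+1) = (5,8)

Answer: ..........
..........
.....#.#..
.#..#.###.
#....###..
....##.##.
...#.#....
...#..#...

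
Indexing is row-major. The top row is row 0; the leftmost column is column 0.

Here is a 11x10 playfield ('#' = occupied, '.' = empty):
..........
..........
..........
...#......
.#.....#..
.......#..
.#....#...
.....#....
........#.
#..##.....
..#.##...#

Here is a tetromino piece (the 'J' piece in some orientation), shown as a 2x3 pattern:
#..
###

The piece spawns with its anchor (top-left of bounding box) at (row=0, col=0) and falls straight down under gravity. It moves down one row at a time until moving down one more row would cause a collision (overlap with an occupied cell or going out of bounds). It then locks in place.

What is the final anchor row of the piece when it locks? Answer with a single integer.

Answer: 2

Derivation:
Spawn at (row=0, col=0). Try each row:
  row 0: fits
  row 1: fits
  row 2: fits
  row 3: blocked -> lock at row 2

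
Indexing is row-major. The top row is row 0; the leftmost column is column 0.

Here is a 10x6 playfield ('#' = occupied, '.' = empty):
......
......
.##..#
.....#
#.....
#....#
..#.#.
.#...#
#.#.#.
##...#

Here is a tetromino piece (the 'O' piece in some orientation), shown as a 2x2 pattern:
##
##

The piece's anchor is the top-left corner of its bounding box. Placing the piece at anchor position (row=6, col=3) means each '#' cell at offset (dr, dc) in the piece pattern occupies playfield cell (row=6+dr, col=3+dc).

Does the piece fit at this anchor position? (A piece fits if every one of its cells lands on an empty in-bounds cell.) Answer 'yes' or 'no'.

Check each piece cell at anchor (6, 3):
  offset (0,0) -> (6,3): empty -> OK
  offset (0,1) -> (6,4): occupied ('#') -> FAIL
  offset (1,0) -> (7,3): empty -> OK
  offset (1,1) -> (7,4): empty -> OK
All cells valid: no

Answer: no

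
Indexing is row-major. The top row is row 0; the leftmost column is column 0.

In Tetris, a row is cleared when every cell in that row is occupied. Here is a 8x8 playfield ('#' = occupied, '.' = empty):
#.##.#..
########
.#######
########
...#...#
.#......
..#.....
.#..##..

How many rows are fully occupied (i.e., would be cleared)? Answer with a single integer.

Answer: 2

Derivation:
Check each row:
  row 0: 4 empty cells -> not full
  row 1: 0 empty cells -> FULL (clear)
  row 2: 1 empty cell -> not full
  row 3: 0 empty cells -> FULL (clear)
  row 4: 6 empty cells -> not full
  row 5: 7 empty cells -> not full
  row 6: 7 empty cells -> not full
  row 7: 5 empty cells -> not full
Total rows cleared: 2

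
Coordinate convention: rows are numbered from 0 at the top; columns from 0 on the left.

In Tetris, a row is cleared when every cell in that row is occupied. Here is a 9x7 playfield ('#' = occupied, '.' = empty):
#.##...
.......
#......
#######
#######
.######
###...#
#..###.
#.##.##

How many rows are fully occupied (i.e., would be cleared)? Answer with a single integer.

Check each row:
  row 0: 4 empty cells -> not full
  row 1: 7 empty cells -> not full
  row 2: 6 empty cells -> not full
  row 3: 0 empty cells -> FULL (clear)
  row 4: 0 empty cells -> FULL (clear)
  row 5: 1 empty cell -> not full
  row 6: 3 empty cells -> not full
  row 7: 3 empty cells -> not full
  row 8: 2 empty cells -> not full
Total rows cleared: 2

Answer: 2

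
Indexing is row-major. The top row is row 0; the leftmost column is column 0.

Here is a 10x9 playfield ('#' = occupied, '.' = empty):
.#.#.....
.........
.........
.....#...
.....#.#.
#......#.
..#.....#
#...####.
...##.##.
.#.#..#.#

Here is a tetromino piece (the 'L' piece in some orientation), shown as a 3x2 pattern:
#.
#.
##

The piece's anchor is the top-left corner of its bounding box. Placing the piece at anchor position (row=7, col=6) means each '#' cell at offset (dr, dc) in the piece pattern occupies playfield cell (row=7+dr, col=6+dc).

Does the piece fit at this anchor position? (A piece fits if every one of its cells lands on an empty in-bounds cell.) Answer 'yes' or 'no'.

Check each piece cell at anchor (7, 6):
  offset (0,0) -> (7,6): occupied ('#') -> FAIL
  offset (1,0) -> (8,6): occupied ('#') -> FAIL
  offset (2,0) -> (9,6): occupied ('#') -> FAIL
  offset (2,1) -> (9,7): empty -> OK
All cells valid: no

Answer: no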